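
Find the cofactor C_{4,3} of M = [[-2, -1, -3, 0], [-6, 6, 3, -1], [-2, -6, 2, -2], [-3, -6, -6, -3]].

-46

Delete row 4 and column 3; the remaining 3×3 submatrix is [-2 -1 0; -6 6 -1; -2 -6 -2].
Its determinant is 46.
The cofactor carries sign (−1)^(4+3) = −1, so C_{4,3} = −(46) = -46.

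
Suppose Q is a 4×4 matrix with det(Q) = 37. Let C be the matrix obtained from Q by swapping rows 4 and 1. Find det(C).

Swapping two rows multiplies the determinant by −1.
det(C) = (-1)·(37) = -37

-37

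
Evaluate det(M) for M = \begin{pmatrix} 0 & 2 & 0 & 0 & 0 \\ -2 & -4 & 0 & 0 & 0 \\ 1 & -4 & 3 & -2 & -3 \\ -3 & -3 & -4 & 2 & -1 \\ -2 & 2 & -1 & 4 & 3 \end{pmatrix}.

M is block lower-triangular with a 2×2 block and a 3×3 block on the diagonal, so its determinant equals the product of the determinants of the diagonal blocks.
det of the 2×2 block = 4
det of the 3×3 block = 46
det = (4)·(46) = 184

184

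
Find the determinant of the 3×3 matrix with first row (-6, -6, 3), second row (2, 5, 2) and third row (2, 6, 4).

-18

Expand along column 1:
  + (-6) · |5 2; 6 4| = (-6)·(20 − 12) = -48
  − 2 · |-6 3; 6 4| = −2·(-24 − 18) = 84
  + 2 · |-6 3; 5 2| = 2·(-12 − 15) = -54
Sum: (-48) + (84) + (-54) = -18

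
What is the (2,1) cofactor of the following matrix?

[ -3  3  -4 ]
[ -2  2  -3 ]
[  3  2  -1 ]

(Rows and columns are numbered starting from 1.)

The cofactor is -5.

Delete row 2 and column 1; the remaining 2×2 submatrix is [3 -4; 2 -1].
Its determinant is 3·(-1) − (-4)·2 = 5.
The cofactor carries sign (−1)^(2+1) = −1, so C_{2,1} = −(5) = -5.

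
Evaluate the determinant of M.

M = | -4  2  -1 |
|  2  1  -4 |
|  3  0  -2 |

det(M) = -5

Expand along row 3:
  + 3 · |2 -1; 1 -4| = 3·(-8 − (-1)) = -21
  + (-2) · |-4 2; 2 1| = (-2)·(-4 − 4) = 16
Sum: (-21) + (16) = -5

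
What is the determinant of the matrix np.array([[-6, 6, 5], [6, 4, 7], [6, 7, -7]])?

Expand along column 1:
  + (-6) · |4 7; 7 -7| = (-6)·(-28 − 49) = 462
  − 6 · |6 5; 7 -7| = −6·(-42 − 35) = 462
  + 6 · |6 5; 4 7| = 6·(42 − 20) = 132
Sum: (462) + (462) + (132) = 1056

1056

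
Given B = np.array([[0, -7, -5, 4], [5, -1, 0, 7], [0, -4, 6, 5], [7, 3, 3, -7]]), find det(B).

|B| = -4415

Expand along column 1 (it has 2 zeros):
  − (5) · M_21   where M_21 = det([-7 -5 4; -4 6 5; 3 3 -7]) = 344
  − (7) · M_41   where M_41 = det([-7 -5 4; -1 0 7; -4 6 5]) = 385
det = (-1)·(5)·(344) + (-1)·(7)·(385) = -4415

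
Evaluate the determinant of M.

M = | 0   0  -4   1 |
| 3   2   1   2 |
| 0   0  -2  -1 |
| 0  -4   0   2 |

Expand along column 1 (it has 3 zeros):
  − (3) · M_21   where M_21 = det([0 -4 1; 0 -2 -1; -4 0 2]) = -24
det = (-1)·(3)·(-24) = 72

72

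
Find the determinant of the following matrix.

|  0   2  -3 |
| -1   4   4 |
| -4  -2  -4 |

Expand along row 1:
  − 2 · |-1 4; -4 -4| = −2·(4 − (-16)) = -40
  + (-3) · |-1 4; -4 -2| = (-3)·(2 − (-16)) = -54
Sum: (-40) + (-54) = -94

-94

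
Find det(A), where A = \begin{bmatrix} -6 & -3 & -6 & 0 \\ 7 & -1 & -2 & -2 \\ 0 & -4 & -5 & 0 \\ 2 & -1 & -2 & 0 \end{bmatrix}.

Expand along column 4 (it has 3 zeros):
  + (-2) · M_24   where M_24 = det([-6 -3 -6; 0 -4 -5; 2 -1 -2]) = -36
det = (+1)·(-2)·(-36) = 72

72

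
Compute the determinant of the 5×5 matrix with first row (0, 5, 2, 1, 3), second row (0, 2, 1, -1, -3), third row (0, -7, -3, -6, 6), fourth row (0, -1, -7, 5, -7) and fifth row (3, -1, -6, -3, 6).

3348

Expand along column 1 (it has 4 zeros):
  + (3) · M_51   where M_51 = det([5 2 1 3; 2 1 -1 -3; -7 -3 -6 6; -1 -7 5 -7]) = 1116
det = (+1)·(3)·(1116) = 3348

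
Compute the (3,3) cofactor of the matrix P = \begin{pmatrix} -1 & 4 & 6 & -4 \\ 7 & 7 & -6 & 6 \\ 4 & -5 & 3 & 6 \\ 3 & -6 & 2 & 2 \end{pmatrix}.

Delete row 3 and column 3; the remaining 3×3 submatrix is [-1 4 -4; 7 7 6; 3 -6 2].
Its determinant is 218.
The cofactor carries sign (−1)^(3+3) = +1, so C_{3,3} = +(218) = 218.

The cofactor is 218.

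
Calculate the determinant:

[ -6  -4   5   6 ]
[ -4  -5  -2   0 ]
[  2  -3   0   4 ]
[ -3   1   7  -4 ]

Expand along row 2 (it has 1 zero):
  − (-4) · M_21   where M_21 = det([-4 5 6; -3 0 4; 1 7 -4]) = -54
  + (-5) · M_22   where M_22 = det([-6 5 6; 2 0 4; -3 7 -4]) = 232
  − (-2) · M_23   where M_23 = det([-6 -4 6; 2 -3 4; -3 1 -4]) = -74
det = (-1)·(-4)·(-54) + (+1)·(-5)·(232) + (-1)·(-2)·(-74) = -1524

-1524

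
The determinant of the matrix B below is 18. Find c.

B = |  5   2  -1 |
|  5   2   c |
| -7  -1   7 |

Expanding along the column containing c, det(B) is linear in c: det(B) = (-9)·c + (-9).
Set (-9)·c + (-9) = 18  ⇒  (-9)·c = 27  ⇒  c = -3.

-3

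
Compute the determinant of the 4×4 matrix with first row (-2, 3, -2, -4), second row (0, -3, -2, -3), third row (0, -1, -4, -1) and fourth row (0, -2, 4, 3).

Expand along column 1 (it has 3 zeros):
  + (-2) · M_11   where M_11 = det([-3 -2 -3; -1 -4 -1; -2 4 3]) = 50
det = (+1)·(-2)·(50) = -100

The determinant is -100.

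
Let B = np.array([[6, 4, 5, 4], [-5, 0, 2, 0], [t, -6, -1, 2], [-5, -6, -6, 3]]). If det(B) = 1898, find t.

t = 8

Expanding along the column containing t, det(B) is linear in t: det(B) = (72)·t + (1322).
Set (72)·t + (1322) = 1898  ⇒  (72)·t = 576  ⇒  t = 8.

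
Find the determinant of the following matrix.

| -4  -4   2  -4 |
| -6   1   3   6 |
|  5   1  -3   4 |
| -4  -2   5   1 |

514

Expand along row 1:
  + (-4) · M_11   where M_11 = det([1 3 6; 1 -3 4; -2 5 1]) = -56
  − (-4) · M_12   where M_12 = det([-6 3 6; 5 -3 4; -4 5 1]) = 153
  + (2) · M_13   where M_13 = det([-6 1 6; 5 1 4; -4 -2 1]) = -111
  − (-4) · M_14   where M_14 = det([-6 1 3; 5 1 -3; -4 -2 5]) = -25
det = (+1)·(-4)·(-56) + (-1)·(-4)·(153) + (+1)·(2)·(-111) + (-1)·(-4)·(-25) = 514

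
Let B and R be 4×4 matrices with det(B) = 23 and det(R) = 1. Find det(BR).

|BR| = 23

det(BR) = det(B)·det(R) = (23)·(1) = 23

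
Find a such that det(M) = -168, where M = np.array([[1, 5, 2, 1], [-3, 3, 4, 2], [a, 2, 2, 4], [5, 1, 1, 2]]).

2

Expanding along the column containing a, det(M) is linear in a: det(M) = (21)·a + (-210).
Set (21)·a + (-210) = -168  ⇒  (21)·a = 42  ⇒  a = 2.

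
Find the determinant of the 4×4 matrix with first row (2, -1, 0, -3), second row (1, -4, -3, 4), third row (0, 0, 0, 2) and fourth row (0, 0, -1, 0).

The determinant is -14.

Expand along row 3 (it has 3 zeros):
  − (2) · M_34   where M_34 = det([2 -1 0; 1 -4 -3; 0 0 -1]) = 7
det = (-1)·(2)·(7) = -14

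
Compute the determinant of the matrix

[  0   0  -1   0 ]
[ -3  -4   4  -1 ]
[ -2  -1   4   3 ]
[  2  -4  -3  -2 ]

60

Expand along row 1 (it has 3 zeros):
  + (-1) · M_13   where M_13 = det([-3 -4 -1; -2 -1 3; 2 -4 -2]) = -60
det = (+1)·(-1)·(-60) = 60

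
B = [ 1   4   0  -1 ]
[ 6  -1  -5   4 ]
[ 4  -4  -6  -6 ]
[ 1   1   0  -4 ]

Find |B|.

The determinant is -360.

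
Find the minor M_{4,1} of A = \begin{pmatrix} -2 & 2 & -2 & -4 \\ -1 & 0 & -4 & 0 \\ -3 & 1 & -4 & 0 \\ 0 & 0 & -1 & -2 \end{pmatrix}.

Delete row 4 and column 1; the remaining 3×3 submatrix is [2 -2 -4; 0 -4 0; 1 -4 0].
Its determinant is -16.

-16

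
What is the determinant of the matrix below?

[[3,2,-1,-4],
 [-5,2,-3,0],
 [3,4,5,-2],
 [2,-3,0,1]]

The determinant is 8.

Expand along row 2 (it has 1 zero):
  − (-5) · M_21   where M_21 = det([2 -1 -4; 4 5 -2; -3 0 1]) = -52
  + (2) · M_22   where M_22 = det([3 -1 -4; 3 5 -2; 2 0 1]) = 62
  − (-3) · M_23   where M_23 = det([3 2 -4; 3 4 -2; 2 -3 1]) = 48
det = (-1)·(-5)·(-52) + (+1)·(2)·(62) + (-1)·(-3)·(48) = 8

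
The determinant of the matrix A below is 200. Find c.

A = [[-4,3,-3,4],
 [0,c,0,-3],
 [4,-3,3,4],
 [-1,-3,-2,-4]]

Expanding along the row containing c, det(A) is linear in c: det(A) = (-40)·c + (0).
Set (-40)·c + (0) = 200  ⇒  (-40)·c = 200  ⇒  c = -5.

-5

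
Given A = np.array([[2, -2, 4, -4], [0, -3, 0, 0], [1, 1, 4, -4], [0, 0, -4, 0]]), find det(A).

Expand along row 2 (it has 3 zeros):
  + (-3) · M_22   where M_22 = det([2 4 -4; 1 4 -4; 0 -4 0]) = -16
det = (+1)·(-3)·(-16) = 48

48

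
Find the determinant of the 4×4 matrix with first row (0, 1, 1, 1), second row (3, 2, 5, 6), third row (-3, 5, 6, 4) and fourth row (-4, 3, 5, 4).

-22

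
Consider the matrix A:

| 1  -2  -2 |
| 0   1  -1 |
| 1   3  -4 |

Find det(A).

|A| = 3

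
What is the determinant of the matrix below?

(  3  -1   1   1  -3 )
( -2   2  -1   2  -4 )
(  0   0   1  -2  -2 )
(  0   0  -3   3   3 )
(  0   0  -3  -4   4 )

The determinant is -96.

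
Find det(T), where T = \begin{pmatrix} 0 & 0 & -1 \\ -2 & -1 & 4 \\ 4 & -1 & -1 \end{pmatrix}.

Expand along row 1:
  + (-1) · |-2 -1; 4 -1| = (-1)·(2 − (-4)) = -6

det(T) = -6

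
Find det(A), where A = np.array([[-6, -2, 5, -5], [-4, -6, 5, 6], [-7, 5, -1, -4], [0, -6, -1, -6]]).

|A| = 3576

Expand along row 4 (it has 1 zero):
  + (-6) · M_42   where M_42 = det([-6 5 -5; -4 5 6; -7 -1 -4]) = -401
  − (-1) · M_43   where M_43 = det([-6 -2 -5; -4 -6 6; -7 5 -4]) = 462
  + (-6) · M_44   where M_44 = det([-6 -2 5; -4 -6 5; -7 5 -1]) = -118
det = (+1)·(-6)·(-401) + (-1)·(-1)·(462) + (+1)·(-6)·(-118) = 3576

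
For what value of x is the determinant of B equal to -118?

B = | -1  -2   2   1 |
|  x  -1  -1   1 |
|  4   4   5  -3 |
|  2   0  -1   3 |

x = -3

Expanding along the column containing x, det(B) is linear in x: det(B) = (52)·x + (38).
Set (52)·x + (38) = -118  ⇒  (52)·x = -156  ⇒  x = -3.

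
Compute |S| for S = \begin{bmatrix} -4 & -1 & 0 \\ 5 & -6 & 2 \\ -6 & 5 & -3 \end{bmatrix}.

-35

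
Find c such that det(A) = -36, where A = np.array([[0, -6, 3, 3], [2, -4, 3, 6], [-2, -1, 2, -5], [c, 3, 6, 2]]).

Expanding along the column containing c, det(A) is linear in c: det(A) = (-69)·c + (240).
Set (-69)·c + (240) = -36  ⇒  (-69)·c = -276  ⇒  c = 4.

4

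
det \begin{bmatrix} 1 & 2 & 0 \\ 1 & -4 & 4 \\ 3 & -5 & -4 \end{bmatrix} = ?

Expand along row 1:
  + 1 · |-4 4; -5 -4| = 1·(16 − (-20)) = 36
  − 2 · |1 4; 3 -4| = −2·(-4 − 12) = 32
Sum: (36) + (32) = 68

68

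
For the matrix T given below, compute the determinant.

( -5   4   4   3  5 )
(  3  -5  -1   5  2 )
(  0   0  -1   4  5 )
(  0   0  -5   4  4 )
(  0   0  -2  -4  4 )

det(T) = 2028

T is block upper-triangular with a 2×2 block and a 3×3 block on the diagonal, so its determinant equals the product of the determinants of the diagonal blocks.
det of the 2×2 block = 13
det of the 3×3 block = 156
det = (13)·(156) = 2028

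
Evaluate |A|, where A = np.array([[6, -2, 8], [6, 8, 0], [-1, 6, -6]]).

Expand along column 3:
  + 8 · |6 8; -1 6| = 8·(36 − (-8)) = 352
  + (-6) · |6 -2; 6 8| = (-6)·(48 − (-12)) = -360
Sum: (352) + (-360) = -8

-8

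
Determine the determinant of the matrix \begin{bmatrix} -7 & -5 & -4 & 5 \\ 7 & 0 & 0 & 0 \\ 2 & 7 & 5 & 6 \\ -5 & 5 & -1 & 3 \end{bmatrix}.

2107

Expand along row 2 (it has 3 zeros):
  − (7) · M_21   where M_21 = det([-5 -4 5; 7 5 6; 5 -1 3]) = -301
det = (-1)·(7)·(-301) = 2107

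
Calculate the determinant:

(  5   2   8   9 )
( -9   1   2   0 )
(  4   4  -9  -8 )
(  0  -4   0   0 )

-4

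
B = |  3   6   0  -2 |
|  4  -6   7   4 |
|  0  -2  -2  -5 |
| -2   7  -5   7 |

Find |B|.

1249

Expand along row 1 (it has 1 zero):
  + (3) · M_11   where M_11 = det([-6 7 4; -2 -2 -5; 7 -5 7]) = 183
  − (6) · M_12   where M_12 = det([4 7 4; 0 -2 -5; -2 -5 7]) = -102
  − (-2) · M_14   where M_14 = det([4 -6 7; 0 -2 -2; -2 7 -5]) = 44
det = (+1)·(3)·(183) + (-1)·(6)·(-102) + (-1)·(-2)·(44) = 1249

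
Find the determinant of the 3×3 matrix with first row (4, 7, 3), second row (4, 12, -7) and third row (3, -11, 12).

Expand along row 1:
  + 4 · |12 -7; -11 12| = 4·(144 − 77) = 268
  − 7 · |4 -7; 3 12| = −7·(48 − (-21)) = -483
  + 3 · |4 12; 3 -11| = 3·(-44 − 36) = -240
Sum: (268) + (-483) + (-240) = -455

The determinant is -455.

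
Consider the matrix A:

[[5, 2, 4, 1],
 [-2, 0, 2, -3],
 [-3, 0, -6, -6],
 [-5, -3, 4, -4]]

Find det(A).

Expand along column 2 (it has 2 zeros):
  − (2) · M_12   where M_12 = det([-2 2 -3; -3 -6 -6; -5 4 -4]) = 66
  + (-3) · M_42   where M_42 = det([5 4 1; -2 2 -3; -3 -6 -6]) = -144
det = (-1)·(2)·(66) + (+1)·(-3)·(-144) = 300

|A| = 300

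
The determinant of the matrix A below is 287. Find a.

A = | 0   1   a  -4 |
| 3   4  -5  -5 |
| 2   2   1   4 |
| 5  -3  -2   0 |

Expanding along the column containing a, det(A) is linear in a: det(A) = (196)·a + (483).
Set (196)·a + (483) = 287  ⇒  (196)·a = -196  ⇒  a = -1.

a = -1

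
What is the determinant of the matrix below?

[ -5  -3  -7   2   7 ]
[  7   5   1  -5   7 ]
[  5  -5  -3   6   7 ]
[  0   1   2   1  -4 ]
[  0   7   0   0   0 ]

The determinant is -196.

Expand along row 5 (it has 4 zeros):
  − (7) · M_52   where M_52 = det([-5 -7 2 7; 7 1 -5 7; 5 -3 6 7; 0 2 1 -4]) = 28
det = (-1)·(7)·(28) = -196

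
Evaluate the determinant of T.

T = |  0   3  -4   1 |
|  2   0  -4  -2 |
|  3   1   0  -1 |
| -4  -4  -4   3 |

Expand along row 1 (it has 1 zero):
  − (3) · M_12   where M_12 = det([2 -4 -2; 3 0 -1; -4 -4 3]) = 36
  + (-4) · M_13   where M_13 = det([2 0 -2; 3 1 -1; -4 -4 3]) = 14
  − (1) · M_14   where M_14 = det([2 0 -4; 3 1 0; -4 -4 -4]) = 24
det = (-1)·(3)·(36) + (+1)·(-4)·(14) + (-1)·(1)·(24) = -188

-188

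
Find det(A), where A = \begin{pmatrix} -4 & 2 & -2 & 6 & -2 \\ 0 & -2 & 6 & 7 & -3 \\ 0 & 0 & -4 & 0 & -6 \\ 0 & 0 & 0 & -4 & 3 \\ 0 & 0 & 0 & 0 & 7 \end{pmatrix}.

A is upper triangular, so det(A) is the product of the diagonal entries:
det = (-4) · (-2) · (-4) · (-4) · (7) = 896

|A| = 896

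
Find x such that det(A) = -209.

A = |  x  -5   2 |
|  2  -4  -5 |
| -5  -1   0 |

x = 8

Expanding along the column containing x, det(A) is linear in x: det(A) = (-5)·x + (-169).
Set (-5)·x + (-169) = -209  ⇒  (-5)·x = -40  ⇒  x = 8.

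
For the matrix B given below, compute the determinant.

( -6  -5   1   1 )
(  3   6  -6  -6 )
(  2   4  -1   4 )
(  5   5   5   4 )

Expand along row 1:
  + (-6) · M_11   where M_11 = det([6 -6 -6; 4 -1 4; 5 5 4]) = -318
  − (-5) · M_12   where M_12 = det([3 -6 -6; 2 -1 4; 5 5 4]) = -234
  + (1) · M_13   where M_13 = det([3 6 -6; 2 4 4; 5 5 4]) = 120
  − (1) · M_14   where M_14 = det([3 6 -6; 2 4 -1; 5 5 5]) = 45
det = (+1)·(-6)·(-318) + (-1)·(-5)·(-234) + (+1)·(1)·(120) + (-1)·(1)·(45) = 813

The determinant is 813.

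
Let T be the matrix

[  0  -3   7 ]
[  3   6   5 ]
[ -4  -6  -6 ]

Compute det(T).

48

Expand along row 1:
  − (-3) · |3 5; -4 -6| = −(-3)·(-18 − (-20)) = 6
  + 7 · |3 6; -4 -6| = 7·(-18 − (-24)) = 42
Sum: (6) + (42) = 48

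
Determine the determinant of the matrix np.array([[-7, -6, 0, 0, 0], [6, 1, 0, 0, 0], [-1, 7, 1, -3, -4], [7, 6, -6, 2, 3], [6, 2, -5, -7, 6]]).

The determinant is -6902.

The matrix is block lower-triangular with a 2×2 block and a 3×3 block on the diagonal, so its determinant equals the product of the determinants of the diagonal blocks.
det of the 2×2 block = 29
det of the 3×3 block = -238
det = (29)·(-238) = -6902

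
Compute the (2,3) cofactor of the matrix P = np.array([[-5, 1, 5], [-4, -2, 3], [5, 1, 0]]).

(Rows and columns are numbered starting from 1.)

10

Delete row 2 and column 3; the remaining 2×2 submatrix is [-5 1; 5 1].
Its determinant is (-5)·1 − 1·5 = -10.
The cofactor carries sign (−1)^(2+3) = −1, so C_{2,3} = −(-10) = 10.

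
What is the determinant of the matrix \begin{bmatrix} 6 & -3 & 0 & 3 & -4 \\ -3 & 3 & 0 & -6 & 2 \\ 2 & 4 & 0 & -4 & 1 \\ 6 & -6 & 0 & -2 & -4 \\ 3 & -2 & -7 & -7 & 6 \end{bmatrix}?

-2058

Expand along column 3 (it has 4 zeros):
  + (-7) · M_53   where M_53 = det([6 -3 3 -4; -3 3 -6 2; 2 4 -4 1; 6 -6 -2 -4]) = 294
det = (+1)·(-7)·(294) = -2058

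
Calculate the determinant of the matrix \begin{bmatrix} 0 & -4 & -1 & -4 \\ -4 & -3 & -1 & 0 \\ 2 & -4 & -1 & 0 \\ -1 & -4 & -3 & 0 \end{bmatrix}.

Expand along column 4 (it has 3 zeros):
  − (-4) · M_14   where M_14 = det([-4 -3 -1; 2 -4 -1; -1 -4 -3]) = -41
det = (-1)·(-4)·(-41) = -164

-164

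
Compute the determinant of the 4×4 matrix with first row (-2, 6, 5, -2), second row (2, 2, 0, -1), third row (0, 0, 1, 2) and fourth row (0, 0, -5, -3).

The matrix is block upper-triangular with a 2×2 block and a 2×2 block on the diagonal, so its determinant equals the product of the determinants of the diagonal blocks.
det of the 2×2 block = -16
det of the 2×2 block = 7
det = (-16)·(7) = -112

The determinant is -112.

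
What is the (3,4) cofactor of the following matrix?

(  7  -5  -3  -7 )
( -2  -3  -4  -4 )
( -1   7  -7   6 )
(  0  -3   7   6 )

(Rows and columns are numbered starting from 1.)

Delete row 3 and column 4; the remaining 3×3 submatrix is [7 -5 -3; -2 -3 -4; 0 -3 7].
Its determinant is -319.
The cofactor carries sign (−1)^(3+4) = −1, so C_{3,4} = −(-319) = 319.

The cofactor is 319.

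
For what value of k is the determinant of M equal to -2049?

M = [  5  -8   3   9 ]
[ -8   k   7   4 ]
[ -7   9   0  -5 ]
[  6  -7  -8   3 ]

0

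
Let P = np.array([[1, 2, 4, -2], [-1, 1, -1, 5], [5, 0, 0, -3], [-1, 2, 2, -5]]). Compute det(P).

228

Expand along row 3 (it has 2 zeros):
  + (5) · M_31   where M_31 = det([2 4 -2; 1 -1 5; 2 2 -5]) = 42
  − (-3) · M_34   where M_34 = det([1 2 4; -1 1 -1; -1 2 2]) = 6
det = (+1)·(5)·(42) + (-1)·(-3)·(6) = 228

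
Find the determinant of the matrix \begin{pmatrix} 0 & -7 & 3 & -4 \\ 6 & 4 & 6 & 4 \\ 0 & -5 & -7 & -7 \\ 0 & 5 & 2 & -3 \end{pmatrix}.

2970

Expand along column 1 (it has 3 zeros):
  − (6) · M_21   where M_21 = det([-7 3 -4; -5 -7 -7; 5 2 -3]) = -495
det = (-1)·(6)·(-495) = 2970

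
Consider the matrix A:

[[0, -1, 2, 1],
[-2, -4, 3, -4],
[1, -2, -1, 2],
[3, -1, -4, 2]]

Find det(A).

-57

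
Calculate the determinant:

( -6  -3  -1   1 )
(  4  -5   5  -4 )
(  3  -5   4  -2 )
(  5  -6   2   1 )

The determinant is 145.

Expand along row 1:
  + (-6) · M_11   where M_11 = det([-5 5 -4; -5 4 -2; -6 2 1]) = -11
  − (-3) · M_12   where M_12 = det([4 5 -4; 3 4 -2; 5 2 1]) = 23
  + (-1) · M_13   where M_13 = det([4 -5 -4; 3 -5 -2; 5 -6 1]) = -31
  − (1) · M_14   where M_14 = det([4 -5 5; 3 -5 4; 5 -6 2]) = 21
det = (+1)·(-6)·(-11) + (-1)·(-3)·(23) + (+1)·(-1)·(-31) + (-1)·(1)·(21) = 145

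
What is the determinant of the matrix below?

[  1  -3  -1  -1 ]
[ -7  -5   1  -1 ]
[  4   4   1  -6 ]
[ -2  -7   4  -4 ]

Expand along row 1:
  + (1) · M_11   where M_11 = det([-5 1 -1; 4 1 -6; -7 4 -4]) = -65
  − (-3) · M_12   where M_12 = det([-7 1 -1; 4 1 -6; -2 4 -4]) = -130
  + (-1) · M_13   where M_13 = det([-7 -5 -1; 4 4 -6; -2 -7 -4]) = 286
  − (-1) · M_14   where M_14 = det([-7 -5 1; 4 4 1; -2 -7 4]) = -91
det = (+1)·(1)·(-65) + (-1)·(-3)·(-130) + (+1)·(-1)·(286) + (-1)·(-1)·(-91) = -832

The determinant is -832.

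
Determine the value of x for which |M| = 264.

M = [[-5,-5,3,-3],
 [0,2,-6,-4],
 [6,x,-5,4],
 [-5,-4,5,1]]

4

Expanding along the row containing x, det(M) is linear in x: det(M) = (-80)·x + (584).
Set (-80)·x + (584) = 264  ⇒  (-80)·x = -320  ⇒  x = 4.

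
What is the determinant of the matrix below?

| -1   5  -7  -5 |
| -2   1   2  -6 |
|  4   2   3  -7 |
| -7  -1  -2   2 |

32

Expand along row 1:
  + (-1) · M_11   where M_11 = det([1 2 -6; 2 3 -7; -1 -2 2]) = 4
  − (5) · M_12   where M_12 = det([-2 2 -6; 4 3 -7; -7 -2 2]) = 20
  + (-7) · M_13   where M_13 = det([-2 1 -6; 4 2 -7; -7 -1 2]) = -13
  − (-5) · M_14   where M_14 = det([-2 1 2; 4 2 3; -7 -1 -2]) = 9
det = (+1)·(-1)·(4) + (-1)·(5)·(20) + (+1)·(-7)·(-13) + (-1)·(-5)·(9) = 32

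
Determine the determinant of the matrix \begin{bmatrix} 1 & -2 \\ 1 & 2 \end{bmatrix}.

4

det = 1·2 − (-2)·1 = 2 − (-2) = 4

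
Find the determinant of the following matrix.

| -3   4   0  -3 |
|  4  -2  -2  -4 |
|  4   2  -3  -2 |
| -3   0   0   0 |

Expand along row 4 (it has 3 zeros):
  − (-3) · M_41   where M_41 = det([4 0 -3; -2 -2 -4; 2 -3 -2]) = -62
det = (-1)·(-3)·(-62) = -186

-186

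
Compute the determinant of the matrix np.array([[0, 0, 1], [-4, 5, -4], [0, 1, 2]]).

Expand along column 1:
  − (-4) · |0 1; 1 2| = −(-4)·(0 − 1) = -4

The determinant is -4.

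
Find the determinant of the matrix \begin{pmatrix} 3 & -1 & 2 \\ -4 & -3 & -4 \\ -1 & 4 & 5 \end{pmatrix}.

-59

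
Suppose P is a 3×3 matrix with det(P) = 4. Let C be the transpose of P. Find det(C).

4

det(Pᵀ) = det(P).
det(C) = (1)·(4) = 4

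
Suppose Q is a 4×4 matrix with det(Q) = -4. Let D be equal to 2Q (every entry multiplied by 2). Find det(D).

|D| = -64

For a 4×4 matrix, det(2Q) = 2^4·det(Q) = 16·det(Q).
det(D) = (16)·(-4) = -64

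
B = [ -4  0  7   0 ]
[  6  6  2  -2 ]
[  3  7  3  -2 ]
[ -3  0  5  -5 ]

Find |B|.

Expand along row 1 (it has 2 zeros):
  + (-4) · M_11   where M_11 = det([6 2 -2; 7 3 -2; 0 5 -5]) = -30
  + (7) · M_13   where M_13 = det([6 6 -2; 3 7 -2; -3 0 -5]) = -126
det = (+1)·(-4)·(-30) + (+1)·(7)·(-126) = -762

-762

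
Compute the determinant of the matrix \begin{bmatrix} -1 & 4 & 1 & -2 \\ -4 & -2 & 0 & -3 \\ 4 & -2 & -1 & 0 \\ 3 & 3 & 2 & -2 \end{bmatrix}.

131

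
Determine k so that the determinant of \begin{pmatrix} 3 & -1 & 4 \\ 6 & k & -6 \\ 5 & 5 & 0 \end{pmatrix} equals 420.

Expanding along the column containing k, det(A) is linear in k: det(A) = (-20)·k + (240).
Set (-20)·k + (240) = 420  ⇒  (-20)·k = 180  ⇒  k = -9.

k = -9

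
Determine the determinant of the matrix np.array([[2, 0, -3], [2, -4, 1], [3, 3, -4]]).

-28

Expand along row 1:
  + 2 · |-4 1; 3 -4| = 2·(16 − 3) = 26
  + (-3) · |2 -4; 3 3| = (-3)·(6 − (-12)) = -54
Sum: (26) + (-54) = -28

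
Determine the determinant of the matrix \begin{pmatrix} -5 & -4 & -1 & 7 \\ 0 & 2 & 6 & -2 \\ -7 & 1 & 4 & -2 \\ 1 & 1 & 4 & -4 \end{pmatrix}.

Expand along row 2 (it has 1 zero):
  + (2) · M_22   where M_22 = det([-5 -1 7; -7 4 -2; 1 4 -4]) = -154
  − (6) · M_23   where M_23 = det([-5 -4 7; -7 1 -2; 1 1 -4]) = 74
  + (-2) · M_24   where M_24 = det([-5 -4 -1; -7 1 4; 1 1 4]) = -120
det = (+1)·(2)·(-154) + (-1)·(6)·(74) + (+1)·(-2)·(-120) = -512

-512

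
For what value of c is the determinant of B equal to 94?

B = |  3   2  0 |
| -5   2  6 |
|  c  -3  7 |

Expanding along the row containing c, det(B) is linear in c: det(B) = (12)·c + (166).
Set (12)·c + (166) = 94  ⇒  (12)·c = -72  ⇒  c = -6.

c = -6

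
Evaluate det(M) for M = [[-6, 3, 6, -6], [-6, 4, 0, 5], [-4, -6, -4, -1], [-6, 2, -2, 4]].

The determinant is -588.

Expand along row 2 (it has 1 zero):
  − (-6) · M_21   where M_21 = det([3 6 -6; -6 -4 -1; 2 -2 4]) = -42
  + (4) · M_22   where M_22 = det([-6 6 -6; -4 -4 -1; -6 -2 4]) = 336
  + (5) · M_24   where M_24 = det([-6 3 6; -4 -6 -4; -6 2 -2]) = -336
det = (-1)·(-6)·(-42) + (+1)·(4)·(336) + (+1)·(5)·(-336) = -588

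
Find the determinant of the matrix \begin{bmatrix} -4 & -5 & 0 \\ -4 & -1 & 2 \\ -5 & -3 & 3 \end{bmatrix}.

The determinant is -22.

Expand along row 1:
  + (-4) · |-1 2; -3 3| = (-4)·(-3 − (-6)) = -12
  − (-5) · |-4 2; -5 3| = −(-5)·(-12 − (-10)) = -10
Sum: (-12) + (-10) = -22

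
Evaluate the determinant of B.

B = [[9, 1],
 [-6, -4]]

det(B) = 9·(-4) − 1·(-6) = -36 − (-6) = -30

The determinant is -30.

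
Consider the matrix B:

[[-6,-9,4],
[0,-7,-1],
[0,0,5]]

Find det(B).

210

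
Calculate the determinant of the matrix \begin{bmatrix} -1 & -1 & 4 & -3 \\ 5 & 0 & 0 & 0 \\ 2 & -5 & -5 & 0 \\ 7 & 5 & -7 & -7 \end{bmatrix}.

1775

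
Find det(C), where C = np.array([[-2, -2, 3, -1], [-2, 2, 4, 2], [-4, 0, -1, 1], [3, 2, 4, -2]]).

-176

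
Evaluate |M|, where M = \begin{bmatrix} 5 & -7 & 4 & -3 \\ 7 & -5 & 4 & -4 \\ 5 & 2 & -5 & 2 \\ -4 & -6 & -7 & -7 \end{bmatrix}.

Expand along row 1:
  + (5) · M_11   where M_11 = det([-5 4 -4; 2 -5 2; -6 -7 -7]) = -61
  − (-7) · M_12   where M_12 = det([7 4 -4; 5 -5 2; -4 -7 -7]) = 671
  + (4) · M_13   where M_13 = det([7 -5 -4; 5 2 2; -4 -6 -7]) = -61
  − (-3) · M_14   where M_14 = det([7 -5 4; 5 2 -5; -4 -6 -7]) = -671
det = (+1)·(5)·(-61) + (-1)·(-7)·(671) + (+1)·(4)·(-61) + (-1)·(-3)·(-671) = 2135

The determinant is 2135.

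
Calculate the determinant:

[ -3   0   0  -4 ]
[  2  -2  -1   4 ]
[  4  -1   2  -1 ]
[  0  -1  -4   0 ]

Expand along row 1 (it has 2 zeros):
  + (-3) · M_11   where M_11 = det([-2 -1 4; -1 2 -1; -1 -4 0]) = 31
  − (-4) · M_14   where M_14 = det([2 -2 -1; 4 -1 2; 0 -1 -4]) = -16
det = (+1)·(-3)·(31) + (-1)·(-4)·(-16) = -157

-157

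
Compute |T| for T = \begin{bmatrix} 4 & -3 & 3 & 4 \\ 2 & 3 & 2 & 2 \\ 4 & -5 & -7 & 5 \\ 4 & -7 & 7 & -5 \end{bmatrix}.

1504

Expand along row 1:
  + (4) · M_11   where M_11 = det([3 2 2; -5 -7 5; -7 7 -5]) = -288
  − (-3) · M_12   where M_12 = det([2 2 2; 4 -7 5; 4 7 -5]) = 192
  + (3) · M_13   where M_13 = det([2 3 2; 4 -5 5; 4 -7 -5]) = 224
  − (4) · M_14   where M_14 = det([2 3 2; 4 -5 -7; 4 -7 7]) = -352
det = (+1)·(4)·(-288) + (-1)·(-3)·(192) + (+1)·(3)·(224) + (-1)·(4)·(-352) = 1504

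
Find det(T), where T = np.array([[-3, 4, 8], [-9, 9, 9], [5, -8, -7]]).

det(T) = 117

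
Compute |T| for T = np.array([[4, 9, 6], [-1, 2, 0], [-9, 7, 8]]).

Expand along column 3:
  + 6 · |-1 2; -9 7| = 6·(-7 − (-18)) = 66
  + 8 · |4 9; -1 2| = 8·(8 − (-9)) = 136
Sum: (66) + (136) = 202

202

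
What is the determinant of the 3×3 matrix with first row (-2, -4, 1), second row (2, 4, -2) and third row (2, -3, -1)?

Expand along row 1:
  + (-2) · |4 -2; -3 -1| = (-2)·(-4 − 6) = 20
  − (-4) · |2 -2; 2 -1| = −(-4)·(-2 − (-4)) = 8
  + 1 · |2 4; 2 -3| = 1·(-6 − 8) = -14
Sum: (20) + (8) + (-14) = 14

14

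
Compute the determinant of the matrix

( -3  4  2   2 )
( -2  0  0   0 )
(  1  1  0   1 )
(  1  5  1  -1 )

20

Expand along row 2 (it has 3 zeros):
  − (-2) · M_21   where M_21 = det([4 2 2; 1 0 1; 5 1 -1]) = 10
det = (-1)·(-2)·(10) = 20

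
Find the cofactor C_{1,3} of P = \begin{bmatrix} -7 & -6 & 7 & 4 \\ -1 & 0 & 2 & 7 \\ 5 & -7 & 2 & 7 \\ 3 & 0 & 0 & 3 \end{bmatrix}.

The cofactor is 168.

Delete row 1 and column 3; the remaining 3×3 submatrix is [-1 0 7; 5 -7 7; 3 0 3].
Its determinant is 168.
The cofactor carries sign (−1)^(1+3) = +1, so C_{1,3} = +(168) = 168.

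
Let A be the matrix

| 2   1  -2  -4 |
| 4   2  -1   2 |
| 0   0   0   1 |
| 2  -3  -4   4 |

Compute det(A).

Expand along row 3 (it has 3 zeros):
  − (1) · M_34   where M_34 = det([2 1 -2; 4 2 -1; 2 -3 -4]) = 24
det = (-1)·(1)·(24) = -24

-24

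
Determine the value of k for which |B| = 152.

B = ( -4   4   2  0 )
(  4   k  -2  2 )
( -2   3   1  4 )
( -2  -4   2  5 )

Expanding along the column containing k, det(B) is linear in k: det(B) = (16)·k + (56).
Set (16)·k + (56) = 152  ⇒  (16)·k = 96  ⇒  k = 6.

6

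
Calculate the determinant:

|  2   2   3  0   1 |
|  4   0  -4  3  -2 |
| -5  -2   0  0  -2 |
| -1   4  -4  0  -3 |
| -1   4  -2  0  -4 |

Expand along column 4 (it has 4 zeros):
  + (3) · M_24   where M_24 = det([2 2 3 1; -5 -2 0 -2; -1 4 -4 -3; -1 4 -2 -4]) = 130
det = (+1)·(3)·(130) = 390

The determinant is 390.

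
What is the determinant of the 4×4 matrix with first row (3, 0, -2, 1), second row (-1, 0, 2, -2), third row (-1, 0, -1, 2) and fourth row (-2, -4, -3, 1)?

-4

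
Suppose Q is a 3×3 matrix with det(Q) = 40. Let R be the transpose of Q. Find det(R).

det(R) = 40

det(Qᵀ) = det(Q).
det(R) = (1)·(40) = 40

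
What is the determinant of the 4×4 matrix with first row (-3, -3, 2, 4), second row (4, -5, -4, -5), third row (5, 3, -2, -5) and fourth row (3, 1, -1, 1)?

Expand along row 1:
  + (-3) · M_11   where M_11 = det([-5 -4 -5; 3 -2 -5; 1 -1 1]) = 72
  − (-3) · M_12   where M_12 = det([4 -4 -5; 5 -2 -5; 3 -1 1]) = 47
  + (2) · M_13   where M_13 = det([4 -5 -5; 5 3 -5; 3 1 1]) = 152
  − (4) · M_14   where M_14 = det([4 -5 -4; 5 3 -2; 3 1 -1]) = 17
det = (+1)·(-3)·(72) + (-1)·(-3)·(47) + (+1)·(2)·(152) + (-1)·(4)·(17) = 161

The determinant is 161.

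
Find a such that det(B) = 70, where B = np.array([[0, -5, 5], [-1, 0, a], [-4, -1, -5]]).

a = 2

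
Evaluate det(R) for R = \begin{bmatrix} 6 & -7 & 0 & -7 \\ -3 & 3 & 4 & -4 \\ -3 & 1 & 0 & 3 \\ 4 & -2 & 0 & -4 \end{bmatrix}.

8

Expand along column 3 (it has 3 zeros):
  − (4) · M_23   where M_23 = det([6 -7 -7; -3 1 3; 4 -2 -4]) = -2
det = (-1)·(4)·(-2) = 8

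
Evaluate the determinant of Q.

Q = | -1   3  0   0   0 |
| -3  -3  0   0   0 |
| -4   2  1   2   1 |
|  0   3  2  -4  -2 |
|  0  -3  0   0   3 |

|Q| = -288

Q is block lower-triangular with a 2×2 block and a 3×3 block on the diagonal, so its determinant equals the product of the determinants of the diagonal blocks.
det of the 2×2 block = 12
det of the 3×3 block = -24
det = (12)·(-24) = -288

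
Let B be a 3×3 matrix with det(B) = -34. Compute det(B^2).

1156

det(B^2) = (det B)^2 = (-34)^2 = 1156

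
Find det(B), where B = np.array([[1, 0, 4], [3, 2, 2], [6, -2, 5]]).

Expand along row 1:
  + 1 · |2 2; -2 5| = 1·(10 − (-4)) = 14
  + 4 · |3 2; 6 -2| = 4·(-6 − 12) = -72
Sum: (14) + (-72) = -58

The determinant is -58.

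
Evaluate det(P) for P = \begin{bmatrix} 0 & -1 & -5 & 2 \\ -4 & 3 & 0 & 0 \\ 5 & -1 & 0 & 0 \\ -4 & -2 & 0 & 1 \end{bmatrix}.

Expand along column 3 (it has 3 zeros):
  + (-5) · M_13   where M_13 = det([-4 3 0; 5 -1 0; -4 -2 1]) = -11
det = (+1)·(-5)·(-11) = 55

|P| = 55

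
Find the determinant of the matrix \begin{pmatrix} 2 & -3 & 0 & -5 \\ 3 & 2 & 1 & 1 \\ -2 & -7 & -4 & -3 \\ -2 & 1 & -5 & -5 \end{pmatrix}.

546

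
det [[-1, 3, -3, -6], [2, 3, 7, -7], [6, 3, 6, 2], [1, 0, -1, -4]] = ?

The determinant is -876.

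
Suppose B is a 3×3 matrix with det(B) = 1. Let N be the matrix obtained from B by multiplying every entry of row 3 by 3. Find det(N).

3

Scaling one row by 3 multiplies the determinant by 3.
det(N) = (3)·(1) = 3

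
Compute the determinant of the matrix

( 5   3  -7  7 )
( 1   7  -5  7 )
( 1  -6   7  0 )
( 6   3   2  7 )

Expand along row 3 (it has 1 zero):
  + (1) · M_31   where M_31 = det([3 -7 7; 7 -5 7; 3 2 7]) = 252
  − (-6) · M_32   where M_32 = det([5 -7 7; 1 -5 7; 6 2 7]) = -266
  + (7) · M_33   where M_33 = det([5 3 7; 1 7 7; 6 3 7]) = -28
det = (+1)·(1)·(252) + (-1)·(-6)·(-266) + (+1)·(7)·(-28) = -1540

-1540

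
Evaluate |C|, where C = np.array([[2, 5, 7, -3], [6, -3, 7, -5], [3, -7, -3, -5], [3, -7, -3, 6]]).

det(C) = 880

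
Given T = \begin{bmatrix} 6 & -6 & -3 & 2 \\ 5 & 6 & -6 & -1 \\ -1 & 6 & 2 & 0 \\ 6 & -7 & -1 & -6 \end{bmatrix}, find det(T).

The determinant is -1853.

Expand along row 3 (it has 1 zero):
  + (-1) · M_31   where M_31 = det([-6 -3 2; 6 -6 -1; -7 -1 -6]) = -435
  − (6) · M_32   where M_32 = det([6 -3 2; 5 -6 -1; 6 -1 -6]) = 200
  + (2) · M_33   where M_33 = det([6 -6 2; 5 6 -1; 6 -7 -6]) = -544
det = (+1)·(-1)·(-435) + (-1)·(6)·(200) + (+1)·(2)·(-544) = -1853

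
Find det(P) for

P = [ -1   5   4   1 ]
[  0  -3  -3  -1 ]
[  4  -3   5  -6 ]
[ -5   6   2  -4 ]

-9

Expand along row 2 (it has 1 zero):
  + (-3) · M_22   where M_22 = det([-1 4 1; 4 5 -6; -5 2 -4]) = 225
  − (-3) · M_23   where M_23 = det([-1 5 1; 4 -3 -6; -5 6 -4]) = 191
  + (-1) · M_24   where M_24 = det([-1 5 4; 4 -3 5; -5 6 2]) = -93
det = (+1)·(-3)·(225) + (-1)·(-3)·(191) + (+1)·(-1)·(-93) = -9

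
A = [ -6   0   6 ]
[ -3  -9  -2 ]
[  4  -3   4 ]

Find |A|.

Expand along column 2:
  + (-9) · |-6 6; 4 4| = (-9)·(-24 − 24) = 432
  − (-3) · |-6 6; -3 -2| = −(-3)·(12 − (-18)) = 90
Sum: (432) + (90) = 522

The determinant is 522.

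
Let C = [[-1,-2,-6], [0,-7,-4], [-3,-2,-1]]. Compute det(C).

det(C) = 103

Expand along column 1:
  + (-1) · |-7 -4; -2 -1| = (-1)·(7 − 8) = 1
  + (-3) · |-2 -6; -7 -4| = (-3)·(8 − 42) = 102
Sum: (1) + (102) = 103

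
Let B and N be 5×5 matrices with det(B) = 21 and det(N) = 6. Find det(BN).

det(BN) = det(B)·det(N) = (21)·(6) = 126

The determinant is 126.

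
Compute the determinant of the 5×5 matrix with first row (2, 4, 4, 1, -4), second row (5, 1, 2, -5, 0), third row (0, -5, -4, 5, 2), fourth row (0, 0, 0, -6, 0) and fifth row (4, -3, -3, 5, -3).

-816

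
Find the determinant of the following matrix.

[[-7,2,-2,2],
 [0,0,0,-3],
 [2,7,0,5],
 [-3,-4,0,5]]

78

Expand along row 2 (it has 3 zeros):
  + (-3) · M_24   where M_24 = det([-7 2 -2; 2 7 0; -3 -4 0]) = -26
det = (+1)·(-3)·(-26) = 78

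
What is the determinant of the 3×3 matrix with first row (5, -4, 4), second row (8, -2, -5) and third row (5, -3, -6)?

Expand along column 1:
  + 5 · |-2 -5; -3 -6| = 5·(12 − 15) = -15
  − 8 · |-4 4; -3 -6| = −8·(24 − (-12)) = -288
  + 5 · |-4 4; -2 -5| = 5·(20 − (-8)) = 140
Sum: (-15) + (-288) + (140) = -163

-163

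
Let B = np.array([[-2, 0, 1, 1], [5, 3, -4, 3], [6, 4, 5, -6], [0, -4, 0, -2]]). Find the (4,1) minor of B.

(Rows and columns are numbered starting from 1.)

Delete row 4 and column 1; the remaining 3×3 submatrix is [0 1 1; 3 -4 3; 4 5 -6].
Its determinant is 61.

61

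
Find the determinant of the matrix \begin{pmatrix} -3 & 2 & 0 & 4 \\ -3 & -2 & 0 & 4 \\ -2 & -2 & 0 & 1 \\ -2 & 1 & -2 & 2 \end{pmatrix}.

-40

Expand along column 3 (it has 3 zeros):
  − (-2) · M_43   where M_43 = det([-3 2 4; -3 -2 4; -2 -2 1]) = -20
det = (-1)·(-2)·(-20) = -40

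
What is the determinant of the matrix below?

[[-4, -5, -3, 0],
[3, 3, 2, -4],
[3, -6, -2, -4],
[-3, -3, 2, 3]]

-573

Expand along row 1 (it has 1 zero):
  + (-4) · M_11   where M_11 = det([3 2 -4; -6 -2 -4; -3 2 3]) = 138
  − (-5) · M_12   where M_12 = det([3 2 -4; 3 -2 -4; -3 2 3]) = 12
  + (-3) · M_13   where M_13 = det([3 3 -4; 3 -6 -4; -3 -3 3]) = 27
det = (+1)·(-4)·(138) + (-1)·(-5)·(12) + (+1)·(-3)·(27) = -573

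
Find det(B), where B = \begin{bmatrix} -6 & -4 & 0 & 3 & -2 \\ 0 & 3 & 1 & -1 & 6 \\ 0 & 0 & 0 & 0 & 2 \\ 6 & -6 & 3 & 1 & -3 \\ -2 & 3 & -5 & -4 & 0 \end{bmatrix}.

Expand along row 3 (it has 4 zeros):
  + (2) · M_35   where M_35 = det([-6 -4 0 3; 0 3 1 -1; 6 -6 3 1; -2 3 -5 -4]) = 328
det = (+1)·(2)·(328) = 656

|B| = 656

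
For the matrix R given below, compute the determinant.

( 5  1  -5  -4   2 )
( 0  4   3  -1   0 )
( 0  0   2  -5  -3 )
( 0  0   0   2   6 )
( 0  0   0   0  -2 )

-160

R is upper triangular, so det(R) is the product of the diagonal entries:
det = (5) · (4) · (2) · (2) · (-2) = -160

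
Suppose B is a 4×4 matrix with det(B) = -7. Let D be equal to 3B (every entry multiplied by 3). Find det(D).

For a 4×4 matrix, det(3B) = 3^4·det(B) = 81·det(B).
det(D) = (81)·(-7) = -567

|D| = -567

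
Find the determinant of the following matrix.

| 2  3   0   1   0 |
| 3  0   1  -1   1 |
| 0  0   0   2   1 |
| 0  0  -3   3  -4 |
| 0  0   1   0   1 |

45

The matrix is block upper-triangular with a 2×2 block and a 3×3 block on the diagonal, so its determinant equals the product of the determinants of the diagonal blocks.
det of the 2×2 block = -9
det of the 3×3 block = -5
det = (-9)·(-5) = 45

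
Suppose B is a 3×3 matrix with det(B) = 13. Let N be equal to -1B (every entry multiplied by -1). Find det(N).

|N| = -13

For a 3×3 matrix, det(-1B) = (-1)^3·det(B) = -1·det(B).
det(N) = (-1)·(13) = -13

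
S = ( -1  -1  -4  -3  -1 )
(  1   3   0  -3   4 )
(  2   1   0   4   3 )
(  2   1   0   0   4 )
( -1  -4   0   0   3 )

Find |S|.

-540

Expand along column 3 (it has 4 zeros):
  + (-4) · M_13   where M_13 = det([1 3 -3 4; 2 1 4 3; 2 1 0 4; -1 -4 0 3]) = 135
det = (+1)·(-4)·(135) = -540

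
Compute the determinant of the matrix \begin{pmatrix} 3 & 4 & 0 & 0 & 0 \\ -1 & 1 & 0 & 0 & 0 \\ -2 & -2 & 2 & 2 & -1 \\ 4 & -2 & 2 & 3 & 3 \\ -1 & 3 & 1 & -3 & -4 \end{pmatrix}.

The matrix is block lower-triangular with a 2×2 block and a 3×3 block on the diagonal, so its determinant equals the product of the determinants of the diagonal blocks.
det of the 2×2 block = 7
det of the 3×3 block = 25
det = (7)·(25) = 175

The determinant is 175.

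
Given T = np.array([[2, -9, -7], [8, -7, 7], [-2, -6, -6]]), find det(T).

Expand along row 1:
  + 2 · |-7 7; -6 -6| = 2·(42 − (-42)) = 168
  − (-9) · |8 7; -2 -6| = −(-9)·(-48 − (-14)) = -306
  + (-7) · |8 -7; -2 -6| = (-7)·(-48 − 14) = 434
Sum: (168) + (-306) + (434) = 296

|T| = 296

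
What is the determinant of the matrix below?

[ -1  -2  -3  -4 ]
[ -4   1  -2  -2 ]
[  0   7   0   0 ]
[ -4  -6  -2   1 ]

210

Expand along row 3 (it has 3 zeros):
  − (7) · M_32   where M_32 = det([-1 -3 -4; -4 -2 -2; -4 -2 1]) = -30
det = (-1)·(7)·(-30) = 210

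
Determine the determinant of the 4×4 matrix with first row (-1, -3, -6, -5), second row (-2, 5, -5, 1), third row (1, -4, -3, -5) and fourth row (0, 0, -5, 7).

515

Expand along row 4 (it has 2 zeros):
  − (-5) · M_43   where M_43 = det([-1 -3 -5; -2 5 1; 1 -4 -5]) = 33
  + (7) · M_44   where M_44 = det([-1 -3 -6; -2 5 -5; 1 -4 -3]) = 50
det = (-1)·(-5)·(33) + (+1)·(7)·(50) = 515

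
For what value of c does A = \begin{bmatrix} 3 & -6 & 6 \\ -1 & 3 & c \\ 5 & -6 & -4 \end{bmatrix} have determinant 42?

Expanding along the column containing c, det(A) is linear in c: det(A) = (-12)·c + (-66).
Set (-12)·c + (-66) = 42  ⇒  (-12)·c = 108  ⇒  c = -9.

-9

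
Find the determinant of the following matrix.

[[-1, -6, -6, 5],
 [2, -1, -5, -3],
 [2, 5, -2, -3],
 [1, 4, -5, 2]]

-21

Expand along row 1:
  + (-1) · M_11   where M_11 = det([-1 -5 -3; 5 -2 -3; 4 -5 2]) = 180
  − (-6) · M_12   where M_12 = det([2 -5 -3; 2 -2 -3; 1 -5 2]) = 21
  + (-6) · M_13   where M_13 = det([2 -1 -3; 2 5 -3; 1 4 2]) = 42
  − (5) · M_14   where M_14 = det([2 -1 -5; 2 5 -2; 1 4 -5]) = -57
det = (+1)·(-1)·(180) + (-1)·(-6)·(21) + (+1)·(-6)·(42) + (-1)·(5)·(-57) = -21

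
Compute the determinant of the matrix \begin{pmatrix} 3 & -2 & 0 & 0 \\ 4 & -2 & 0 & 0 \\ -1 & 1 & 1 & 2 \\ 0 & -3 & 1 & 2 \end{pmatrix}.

0

The matrix is block lower-triangular with a 2×2 block and a 2×2 block on the diagonal, so its determinant equals the product of the determinants of the diagonal blocks.
det of the 2×2 block = 2
det of the 2×2 block = 0
det = (2)·(0) = 0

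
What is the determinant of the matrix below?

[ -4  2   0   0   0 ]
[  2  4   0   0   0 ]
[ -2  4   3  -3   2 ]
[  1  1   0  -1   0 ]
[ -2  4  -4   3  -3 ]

-20

The matrix is block lower-triangular with a 2×2 block and a 3×3 block on the diagonal, so its determinant equals the product of the determinants of the diagonal blocks.
det of the 2×2 block = -20
det of the 3×3 block = 1
det = (-20)·(1) = -20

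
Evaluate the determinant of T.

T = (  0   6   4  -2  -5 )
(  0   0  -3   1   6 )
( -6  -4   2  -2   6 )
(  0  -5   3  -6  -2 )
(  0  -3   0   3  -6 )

|T| = 828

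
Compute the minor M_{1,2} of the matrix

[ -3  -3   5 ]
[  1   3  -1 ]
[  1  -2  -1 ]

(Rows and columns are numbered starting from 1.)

Delete row 1 and column 2; the remaining 2×2 submatrix is [1 -1; 1 -1].
Its determinant is 1·(-1) − (-1)·1 = 0.

The minor is 0.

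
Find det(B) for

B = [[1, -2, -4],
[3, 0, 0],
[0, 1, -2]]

-24

Expand along row 2:
  − 3 · |-2 -4; 1 -2| = −3·(4 − (-4)) = -24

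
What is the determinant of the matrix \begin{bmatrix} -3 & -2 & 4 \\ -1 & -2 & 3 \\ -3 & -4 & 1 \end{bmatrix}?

Expand along column 1:
  + (-3) · |-2 3; -4 1| = (-3)·(-2 − (-12)) = -30
  − (-1) · |-2 4; -4 1| = −(-1)·(-2 − (-16)) = 14
  + (-3) · |-2 4; -2 3| = (-3)·(-6 − (-8)) = -6
Sum: (-30) + (14) + (-6) = -22

The determinant is -22.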